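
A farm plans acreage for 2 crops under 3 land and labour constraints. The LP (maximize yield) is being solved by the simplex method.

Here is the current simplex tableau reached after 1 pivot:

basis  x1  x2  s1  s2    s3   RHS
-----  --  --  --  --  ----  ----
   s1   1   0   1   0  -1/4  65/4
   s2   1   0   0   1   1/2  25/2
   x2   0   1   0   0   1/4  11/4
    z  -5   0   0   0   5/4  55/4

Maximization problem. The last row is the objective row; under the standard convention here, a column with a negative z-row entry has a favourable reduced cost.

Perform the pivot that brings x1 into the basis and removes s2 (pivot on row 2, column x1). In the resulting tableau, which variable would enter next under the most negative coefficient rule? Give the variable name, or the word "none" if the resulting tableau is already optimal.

Pivot element 1. New z-row = old z-row − (-5)·(row 2/1).
Updated z-row coefficients: x1: 0, x2: 0, s1: 0, s2: 5, s3: 15/4.
No coefficient is strictly negative; the tableau after this pivot is optimal.

none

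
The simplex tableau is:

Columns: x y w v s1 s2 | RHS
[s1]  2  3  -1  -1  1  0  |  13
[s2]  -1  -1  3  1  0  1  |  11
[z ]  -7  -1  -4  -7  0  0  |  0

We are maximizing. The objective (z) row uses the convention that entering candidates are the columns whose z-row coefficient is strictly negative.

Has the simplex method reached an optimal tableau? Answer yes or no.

no

Column x has objective-row coefficient -7, which is negative; an improving pivot exists, so not yet optimal.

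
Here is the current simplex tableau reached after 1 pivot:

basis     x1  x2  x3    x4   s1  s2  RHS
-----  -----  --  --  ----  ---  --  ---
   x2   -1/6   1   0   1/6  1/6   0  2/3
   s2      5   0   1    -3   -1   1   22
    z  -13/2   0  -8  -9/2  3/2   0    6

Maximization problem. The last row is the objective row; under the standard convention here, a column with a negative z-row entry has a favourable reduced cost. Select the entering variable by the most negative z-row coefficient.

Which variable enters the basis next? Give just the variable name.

x3

Objective-row coefficients: x1: -13/2, x2: 0, x3: -8, x4: -9/2, s1: 3/2, s2: 0.
The most negative is -8 in column x3, so x3 enters.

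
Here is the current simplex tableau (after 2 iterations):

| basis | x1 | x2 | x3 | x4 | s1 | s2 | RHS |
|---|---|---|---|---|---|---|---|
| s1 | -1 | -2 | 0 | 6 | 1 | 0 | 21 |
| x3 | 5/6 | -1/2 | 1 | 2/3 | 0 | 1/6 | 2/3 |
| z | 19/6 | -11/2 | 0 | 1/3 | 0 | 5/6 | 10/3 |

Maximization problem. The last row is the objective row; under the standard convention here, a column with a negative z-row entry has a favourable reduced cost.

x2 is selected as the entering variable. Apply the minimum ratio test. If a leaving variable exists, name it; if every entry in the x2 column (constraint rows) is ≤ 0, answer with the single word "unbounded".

x2-column entries: row 1: -2, row 2: -1/2. All ≤ 0, so x2 can increase without bound; the LP is unbounded in this direction.

unbounded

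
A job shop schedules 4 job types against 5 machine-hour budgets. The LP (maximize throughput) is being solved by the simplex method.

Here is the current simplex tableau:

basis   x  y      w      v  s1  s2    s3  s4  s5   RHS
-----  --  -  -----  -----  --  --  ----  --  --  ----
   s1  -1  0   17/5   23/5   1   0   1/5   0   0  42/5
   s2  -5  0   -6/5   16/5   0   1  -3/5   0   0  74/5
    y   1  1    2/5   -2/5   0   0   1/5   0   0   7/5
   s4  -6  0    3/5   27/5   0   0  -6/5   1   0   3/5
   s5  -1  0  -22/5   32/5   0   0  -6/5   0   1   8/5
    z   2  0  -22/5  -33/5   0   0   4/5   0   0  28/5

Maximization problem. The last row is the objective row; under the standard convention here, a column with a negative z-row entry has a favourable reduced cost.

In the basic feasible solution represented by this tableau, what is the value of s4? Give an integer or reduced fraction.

3/5

s4 is basic (row 4); its value is the RHS of that row: 3/5.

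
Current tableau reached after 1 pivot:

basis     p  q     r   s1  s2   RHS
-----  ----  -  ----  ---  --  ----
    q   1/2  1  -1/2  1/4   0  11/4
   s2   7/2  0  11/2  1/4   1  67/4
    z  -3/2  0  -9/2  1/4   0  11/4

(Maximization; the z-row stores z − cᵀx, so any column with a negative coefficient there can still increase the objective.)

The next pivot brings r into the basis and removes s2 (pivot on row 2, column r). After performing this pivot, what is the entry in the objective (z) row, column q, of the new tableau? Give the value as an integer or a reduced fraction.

Pivot element is row 2, column r: 11/2.
Normalize row 2: new (row 2, q) = 0/(11/2) = 0.
z-row ← z-row − (-9/2)·(new row 2): 0 − (-9/2)·0 = 0.

0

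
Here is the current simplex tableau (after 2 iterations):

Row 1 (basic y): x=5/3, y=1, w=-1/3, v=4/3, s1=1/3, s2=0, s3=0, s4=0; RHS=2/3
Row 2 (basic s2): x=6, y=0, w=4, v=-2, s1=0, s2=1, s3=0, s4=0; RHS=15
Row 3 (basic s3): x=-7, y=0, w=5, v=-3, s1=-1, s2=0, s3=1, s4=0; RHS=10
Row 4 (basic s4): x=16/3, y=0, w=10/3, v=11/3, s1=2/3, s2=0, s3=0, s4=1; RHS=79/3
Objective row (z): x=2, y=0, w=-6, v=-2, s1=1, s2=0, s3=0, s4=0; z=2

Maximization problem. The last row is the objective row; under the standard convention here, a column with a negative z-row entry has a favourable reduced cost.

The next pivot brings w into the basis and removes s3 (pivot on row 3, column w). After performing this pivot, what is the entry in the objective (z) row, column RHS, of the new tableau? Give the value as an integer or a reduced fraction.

Pivot element is row 3, column w: 5.
Normalize row 3: new (row 3, RHS) = 10/5 = 2.
z-row ← z-row − (-6)·(new row 3): 2 − (-6)·2 = 14.

14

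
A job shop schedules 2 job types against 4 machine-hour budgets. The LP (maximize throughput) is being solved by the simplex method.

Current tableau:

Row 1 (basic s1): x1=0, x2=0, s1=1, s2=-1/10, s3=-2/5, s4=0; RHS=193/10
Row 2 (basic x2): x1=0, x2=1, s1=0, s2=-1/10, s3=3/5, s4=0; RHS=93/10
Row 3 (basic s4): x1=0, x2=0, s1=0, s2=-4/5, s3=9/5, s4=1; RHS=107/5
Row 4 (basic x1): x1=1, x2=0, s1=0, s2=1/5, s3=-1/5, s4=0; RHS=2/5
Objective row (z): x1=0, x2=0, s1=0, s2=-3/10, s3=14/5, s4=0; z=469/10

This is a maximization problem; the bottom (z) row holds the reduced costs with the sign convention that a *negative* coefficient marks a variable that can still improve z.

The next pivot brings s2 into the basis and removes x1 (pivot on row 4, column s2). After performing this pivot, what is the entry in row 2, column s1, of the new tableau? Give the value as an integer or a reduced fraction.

0

Pivot element is row 4, column s2: 1/5.
Normalize row 4: new (row 4, s1) = 0/(1/5) = 0.
row 2 ← row 2 − (-1/10)·(new row 4): 0 − (-1/10)·0 = 0.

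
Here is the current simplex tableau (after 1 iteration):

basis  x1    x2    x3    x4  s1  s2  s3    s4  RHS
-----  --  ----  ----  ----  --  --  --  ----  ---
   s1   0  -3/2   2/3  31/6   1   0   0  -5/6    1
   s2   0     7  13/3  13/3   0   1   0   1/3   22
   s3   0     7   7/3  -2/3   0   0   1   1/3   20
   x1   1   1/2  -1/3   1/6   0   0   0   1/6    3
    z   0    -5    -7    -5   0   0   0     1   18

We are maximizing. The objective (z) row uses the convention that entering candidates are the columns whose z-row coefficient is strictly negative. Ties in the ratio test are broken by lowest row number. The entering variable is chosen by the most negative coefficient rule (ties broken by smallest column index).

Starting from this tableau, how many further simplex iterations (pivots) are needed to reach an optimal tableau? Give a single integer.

pivot: x3 in, s1 out → z = 57/2
pivot: x2 in, s2 out → z = 3196/67
pivot: s4 in, x2 out → z = 1136/23
No improving column remains; optimal.

3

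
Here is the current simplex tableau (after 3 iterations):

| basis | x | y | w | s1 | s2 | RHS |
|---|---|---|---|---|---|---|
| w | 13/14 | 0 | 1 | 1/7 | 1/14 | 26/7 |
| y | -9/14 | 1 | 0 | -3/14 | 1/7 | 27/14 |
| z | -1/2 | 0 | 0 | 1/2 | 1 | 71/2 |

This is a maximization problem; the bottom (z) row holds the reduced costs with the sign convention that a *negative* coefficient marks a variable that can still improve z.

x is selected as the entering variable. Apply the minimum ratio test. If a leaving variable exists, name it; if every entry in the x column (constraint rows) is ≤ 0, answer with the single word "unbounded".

Ratios: row 1 (w): (26/7)/(13/14) = 4; row 2 (y): entry -9/14 ≤ 0, skip.
Minimum ratio is in the w row, so w leaves.

w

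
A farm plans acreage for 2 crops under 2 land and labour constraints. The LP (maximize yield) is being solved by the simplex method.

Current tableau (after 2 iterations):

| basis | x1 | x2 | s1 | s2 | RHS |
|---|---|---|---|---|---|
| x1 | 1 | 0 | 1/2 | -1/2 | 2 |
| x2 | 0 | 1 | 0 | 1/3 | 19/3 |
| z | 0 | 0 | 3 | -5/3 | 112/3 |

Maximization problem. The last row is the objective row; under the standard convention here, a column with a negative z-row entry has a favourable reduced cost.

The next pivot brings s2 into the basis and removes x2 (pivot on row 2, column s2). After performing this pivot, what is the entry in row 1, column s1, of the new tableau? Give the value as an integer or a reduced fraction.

1/2

Pivot element is row 2, column s2: 1/3.
Normalize row 2: new (row 2, s1) = 0/(1/3) = 0.
row 1 ← row 1 − (-1/2)·(new row 2): 1/2 − (-1/2)·0 = 1/2.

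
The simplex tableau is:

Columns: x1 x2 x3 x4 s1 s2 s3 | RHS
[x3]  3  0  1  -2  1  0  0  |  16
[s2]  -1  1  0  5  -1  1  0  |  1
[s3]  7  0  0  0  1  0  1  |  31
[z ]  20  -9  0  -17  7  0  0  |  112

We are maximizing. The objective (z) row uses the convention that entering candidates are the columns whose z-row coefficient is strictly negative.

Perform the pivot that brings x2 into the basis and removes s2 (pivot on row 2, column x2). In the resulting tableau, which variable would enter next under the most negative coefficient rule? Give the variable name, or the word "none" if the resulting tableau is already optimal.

Pivot element 1. New z-row = old z-row − (-9)·(row 2/1).
Updated z-row coefficients: x1: 11, x2: 0, x3: 0, x4: 28, s1: -2, s2: 9, s3: 0.
The most negative is -2 in column s1, so s1 would enter next.

s1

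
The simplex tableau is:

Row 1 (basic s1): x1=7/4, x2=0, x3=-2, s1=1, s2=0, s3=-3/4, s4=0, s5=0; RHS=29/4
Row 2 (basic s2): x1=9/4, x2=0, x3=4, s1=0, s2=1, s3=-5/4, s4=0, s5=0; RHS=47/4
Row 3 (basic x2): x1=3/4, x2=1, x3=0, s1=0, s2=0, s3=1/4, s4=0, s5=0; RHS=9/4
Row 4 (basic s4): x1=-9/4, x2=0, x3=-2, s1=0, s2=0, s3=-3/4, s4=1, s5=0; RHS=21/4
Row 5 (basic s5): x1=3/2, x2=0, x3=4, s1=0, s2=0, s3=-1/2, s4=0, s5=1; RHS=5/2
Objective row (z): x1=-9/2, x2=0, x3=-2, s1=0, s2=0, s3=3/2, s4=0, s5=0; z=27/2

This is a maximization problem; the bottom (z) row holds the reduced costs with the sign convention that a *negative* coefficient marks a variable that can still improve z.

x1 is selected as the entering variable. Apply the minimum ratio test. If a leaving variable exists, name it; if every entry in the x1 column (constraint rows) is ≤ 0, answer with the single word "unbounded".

s5

Ratios: row 1 (s1): (29/4)/(7/4) = 29/7; row 2 (s2): (47/4)/(9/4) = 47/9; row 3 (x2): (9/4)/(3/4) = 3; row 4 (s4): entry -9/4 ≤ 0, skip; row 5 (s5): (5/2)/(3/2) = 5/3.
Minimum ratio is in the s5 row, so s5 leaves.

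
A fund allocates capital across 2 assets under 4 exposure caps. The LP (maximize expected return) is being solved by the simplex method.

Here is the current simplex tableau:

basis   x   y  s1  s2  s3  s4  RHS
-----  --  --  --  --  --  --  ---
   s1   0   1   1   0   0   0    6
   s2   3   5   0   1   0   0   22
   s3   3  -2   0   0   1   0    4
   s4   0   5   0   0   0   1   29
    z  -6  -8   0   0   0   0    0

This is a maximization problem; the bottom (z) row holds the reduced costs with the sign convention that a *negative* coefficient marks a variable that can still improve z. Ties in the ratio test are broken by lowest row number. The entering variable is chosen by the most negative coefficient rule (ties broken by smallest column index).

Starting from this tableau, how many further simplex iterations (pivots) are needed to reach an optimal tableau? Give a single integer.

2

pivot: y in, s2 out → z = 176/5
pivot: x in, s3 out → z = 272/7
No improving column remains; optimal.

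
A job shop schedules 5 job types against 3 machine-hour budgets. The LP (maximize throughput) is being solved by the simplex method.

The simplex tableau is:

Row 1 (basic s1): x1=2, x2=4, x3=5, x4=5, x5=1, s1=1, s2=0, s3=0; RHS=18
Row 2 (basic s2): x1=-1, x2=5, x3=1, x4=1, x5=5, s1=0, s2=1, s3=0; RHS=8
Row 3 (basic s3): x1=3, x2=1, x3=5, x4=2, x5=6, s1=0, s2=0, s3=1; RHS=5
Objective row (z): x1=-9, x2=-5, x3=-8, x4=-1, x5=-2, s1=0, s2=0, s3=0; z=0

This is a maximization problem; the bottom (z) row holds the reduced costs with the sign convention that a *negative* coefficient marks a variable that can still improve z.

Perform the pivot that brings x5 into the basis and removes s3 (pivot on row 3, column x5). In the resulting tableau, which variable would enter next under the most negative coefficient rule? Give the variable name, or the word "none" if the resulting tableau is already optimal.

x1

Pivot element 6. New z-row = old z-row − (-2)·(row 3/6).
Updated z-row coefficients: x1: -8, x2: -14/3, x3: -19/3, x4: -1/3, x5: 0, s1: 0, s2: 0, s3: 1/3.
The most negative is -8 in column x1, so x1 would enter next.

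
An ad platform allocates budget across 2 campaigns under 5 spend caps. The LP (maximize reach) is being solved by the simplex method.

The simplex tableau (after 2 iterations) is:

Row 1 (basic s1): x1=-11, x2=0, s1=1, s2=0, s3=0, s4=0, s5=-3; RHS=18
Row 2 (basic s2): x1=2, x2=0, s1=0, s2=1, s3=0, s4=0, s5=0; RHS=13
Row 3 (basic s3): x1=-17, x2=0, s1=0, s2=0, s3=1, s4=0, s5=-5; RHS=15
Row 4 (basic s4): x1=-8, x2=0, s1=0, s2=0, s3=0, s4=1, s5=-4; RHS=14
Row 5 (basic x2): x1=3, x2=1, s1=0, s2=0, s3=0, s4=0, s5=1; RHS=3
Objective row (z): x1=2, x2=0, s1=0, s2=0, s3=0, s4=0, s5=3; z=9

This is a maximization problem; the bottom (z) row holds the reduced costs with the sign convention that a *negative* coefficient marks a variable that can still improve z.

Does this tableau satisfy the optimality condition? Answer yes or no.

No objective-row coefficient is strictly negative, so no entering variable exists; the tableau is optimal.

yes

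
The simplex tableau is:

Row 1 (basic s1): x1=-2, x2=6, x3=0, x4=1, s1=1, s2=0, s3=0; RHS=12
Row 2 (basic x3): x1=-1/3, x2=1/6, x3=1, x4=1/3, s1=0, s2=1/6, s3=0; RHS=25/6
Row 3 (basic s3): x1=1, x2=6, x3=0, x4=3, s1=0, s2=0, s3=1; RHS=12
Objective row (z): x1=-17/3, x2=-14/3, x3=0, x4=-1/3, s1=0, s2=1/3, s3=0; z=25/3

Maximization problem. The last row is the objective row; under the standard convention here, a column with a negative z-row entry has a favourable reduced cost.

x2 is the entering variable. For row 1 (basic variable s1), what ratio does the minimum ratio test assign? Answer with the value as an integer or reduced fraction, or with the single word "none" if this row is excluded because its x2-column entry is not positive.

Ratio = RHS / (x2 entry) = 12 / 6 = 2.

2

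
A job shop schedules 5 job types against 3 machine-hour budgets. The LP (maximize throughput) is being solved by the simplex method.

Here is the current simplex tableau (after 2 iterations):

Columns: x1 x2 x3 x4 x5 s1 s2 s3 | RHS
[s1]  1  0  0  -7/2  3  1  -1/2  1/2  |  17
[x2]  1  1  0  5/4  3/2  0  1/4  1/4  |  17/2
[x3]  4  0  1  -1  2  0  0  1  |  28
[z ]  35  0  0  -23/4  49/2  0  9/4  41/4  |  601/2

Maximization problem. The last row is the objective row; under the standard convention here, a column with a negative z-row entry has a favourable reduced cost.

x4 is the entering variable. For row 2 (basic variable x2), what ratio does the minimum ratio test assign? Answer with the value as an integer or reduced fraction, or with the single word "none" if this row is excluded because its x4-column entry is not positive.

Ratio = RHS / (x4 entry) = (17/2) / (5/4) = 34/5.

34/5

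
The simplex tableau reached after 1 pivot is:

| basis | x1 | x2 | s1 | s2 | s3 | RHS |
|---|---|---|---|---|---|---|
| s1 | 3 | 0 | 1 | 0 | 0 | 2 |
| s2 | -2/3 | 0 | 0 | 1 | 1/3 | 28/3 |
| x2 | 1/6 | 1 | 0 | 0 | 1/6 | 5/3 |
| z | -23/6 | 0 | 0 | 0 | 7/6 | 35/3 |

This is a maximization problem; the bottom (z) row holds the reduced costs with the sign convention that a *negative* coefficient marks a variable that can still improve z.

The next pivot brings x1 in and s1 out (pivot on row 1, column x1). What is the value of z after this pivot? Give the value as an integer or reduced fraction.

Minimum ratio for x1: 2/3 = 2/3.
z changes by −(z-row coeff of x1)·ratio = −(-23/6)·(2/3) = 23/9.
New z = 35/3 + (23/9) = 128/9.

128/9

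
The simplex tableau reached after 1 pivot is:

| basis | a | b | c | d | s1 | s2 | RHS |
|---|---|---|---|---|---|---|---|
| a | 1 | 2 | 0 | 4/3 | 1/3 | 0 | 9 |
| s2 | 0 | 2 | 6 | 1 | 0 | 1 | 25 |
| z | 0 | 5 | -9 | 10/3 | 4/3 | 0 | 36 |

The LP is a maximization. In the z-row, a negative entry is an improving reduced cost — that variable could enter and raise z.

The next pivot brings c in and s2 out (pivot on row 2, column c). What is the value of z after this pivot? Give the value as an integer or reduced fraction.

147/2

Minimum ratio for c: 25/6 = 25/6.
z changes by −(z-row coeff of c)·ratio = −(-9)·(25/6) = 75/2.
New z = 36 + (75/2) = 147/2.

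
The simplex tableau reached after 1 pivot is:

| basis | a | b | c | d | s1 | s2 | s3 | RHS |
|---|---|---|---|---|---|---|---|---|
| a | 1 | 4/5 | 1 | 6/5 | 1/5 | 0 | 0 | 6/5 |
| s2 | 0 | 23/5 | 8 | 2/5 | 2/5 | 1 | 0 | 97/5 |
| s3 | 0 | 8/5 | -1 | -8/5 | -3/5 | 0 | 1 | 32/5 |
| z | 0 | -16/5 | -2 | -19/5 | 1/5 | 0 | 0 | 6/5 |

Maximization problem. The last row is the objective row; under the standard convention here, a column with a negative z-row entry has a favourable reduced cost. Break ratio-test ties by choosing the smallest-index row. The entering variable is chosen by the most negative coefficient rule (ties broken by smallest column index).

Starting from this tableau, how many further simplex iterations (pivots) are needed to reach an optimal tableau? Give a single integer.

2

pivot: d in, a out → z = 5
pivot: b in, d out → z = 6
No improving column remains; optimal.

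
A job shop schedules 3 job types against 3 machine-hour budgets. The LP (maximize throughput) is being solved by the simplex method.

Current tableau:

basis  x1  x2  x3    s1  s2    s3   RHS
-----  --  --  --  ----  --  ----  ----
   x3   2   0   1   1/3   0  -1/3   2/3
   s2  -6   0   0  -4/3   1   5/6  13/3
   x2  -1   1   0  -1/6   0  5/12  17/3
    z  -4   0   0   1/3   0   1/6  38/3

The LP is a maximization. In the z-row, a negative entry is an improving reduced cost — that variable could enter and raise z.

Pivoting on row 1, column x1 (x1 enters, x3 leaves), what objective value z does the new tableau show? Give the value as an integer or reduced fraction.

Minimum ratio for x1: (2/3)/2 = 1/3.
z changes by −(z-row coeff of x1)·ratio = −(-4)·(1/3) = 4/3.
New z = 38/3 + (4/3) = 14.

14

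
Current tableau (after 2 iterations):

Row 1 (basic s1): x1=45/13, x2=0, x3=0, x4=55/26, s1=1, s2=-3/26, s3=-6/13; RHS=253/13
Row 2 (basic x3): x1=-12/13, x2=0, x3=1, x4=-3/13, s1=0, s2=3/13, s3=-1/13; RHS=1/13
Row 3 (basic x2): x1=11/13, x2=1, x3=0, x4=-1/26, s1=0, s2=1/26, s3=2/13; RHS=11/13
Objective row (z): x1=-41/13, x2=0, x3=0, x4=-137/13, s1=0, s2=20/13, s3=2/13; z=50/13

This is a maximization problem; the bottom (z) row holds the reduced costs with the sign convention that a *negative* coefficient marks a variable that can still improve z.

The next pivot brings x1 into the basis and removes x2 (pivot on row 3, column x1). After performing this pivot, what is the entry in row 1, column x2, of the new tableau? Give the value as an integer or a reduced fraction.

Pivot element is row 3, column x1: 11/13.
Normalize row 3: new (row 3, x2) = 1/(11/13) = 13/11.
row 1 ← row 1 − (45/13)·(new row 3): 0 − (45/13)·(13/11) = -45/11.

-45/11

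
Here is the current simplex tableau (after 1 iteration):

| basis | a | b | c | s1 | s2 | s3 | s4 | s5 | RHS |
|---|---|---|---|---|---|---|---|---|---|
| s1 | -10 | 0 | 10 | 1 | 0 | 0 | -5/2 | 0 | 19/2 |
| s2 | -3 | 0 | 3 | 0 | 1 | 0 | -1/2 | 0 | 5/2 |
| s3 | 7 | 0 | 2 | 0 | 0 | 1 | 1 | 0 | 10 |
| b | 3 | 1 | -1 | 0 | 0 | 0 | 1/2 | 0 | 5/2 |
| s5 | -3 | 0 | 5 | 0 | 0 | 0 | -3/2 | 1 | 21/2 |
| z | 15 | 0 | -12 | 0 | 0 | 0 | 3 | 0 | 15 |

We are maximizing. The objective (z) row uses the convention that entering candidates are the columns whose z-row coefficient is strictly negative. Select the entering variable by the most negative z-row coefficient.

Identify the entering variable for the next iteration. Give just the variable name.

Objective-row coefficients: a: 15, b: 0, c: -12, s1: 0, s2: 0, s3: 0, s4: 3, s5: 0.
The most negative is -12 in column c, so c enters.

c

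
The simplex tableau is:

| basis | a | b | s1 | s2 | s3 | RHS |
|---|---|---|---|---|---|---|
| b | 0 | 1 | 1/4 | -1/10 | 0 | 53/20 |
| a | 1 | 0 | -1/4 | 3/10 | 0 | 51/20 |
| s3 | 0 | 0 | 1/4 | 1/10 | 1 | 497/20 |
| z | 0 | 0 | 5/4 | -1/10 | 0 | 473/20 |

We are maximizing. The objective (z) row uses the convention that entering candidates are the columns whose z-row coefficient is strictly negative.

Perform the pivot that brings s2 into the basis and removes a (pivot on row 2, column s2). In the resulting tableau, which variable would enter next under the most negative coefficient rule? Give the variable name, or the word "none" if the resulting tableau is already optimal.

none

Pivot element 3/10. New z-row = old z-row − (-1/10)·(row 2/(3/10)).
Updated z-row coefficients: a: 1/3, b: 0, s1: 7/6, s2: 0, s3: 0.
No coefficient is strictly negative; the tableau after this pivot is optimal.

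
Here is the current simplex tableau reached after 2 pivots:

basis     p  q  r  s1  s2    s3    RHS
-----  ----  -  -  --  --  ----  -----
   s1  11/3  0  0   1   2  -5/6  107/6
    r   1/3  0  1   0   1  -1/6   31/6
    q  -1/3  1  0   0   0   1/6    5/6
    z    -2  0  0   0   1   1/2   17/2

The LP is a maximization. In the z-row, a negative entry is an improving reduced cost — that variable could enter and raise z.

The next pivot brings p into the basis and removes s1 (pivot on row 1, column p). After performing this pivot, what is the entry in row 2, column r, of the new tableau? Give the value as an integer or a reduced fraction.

1

Pivot element is row 1, column p: 11/3.
Normalize row 1: new (row 1, r) = 0/(11/3) = 0.
row 2 ← row 2 − (1/3)·(new row 1): 1 − (1/3)·0 = 1.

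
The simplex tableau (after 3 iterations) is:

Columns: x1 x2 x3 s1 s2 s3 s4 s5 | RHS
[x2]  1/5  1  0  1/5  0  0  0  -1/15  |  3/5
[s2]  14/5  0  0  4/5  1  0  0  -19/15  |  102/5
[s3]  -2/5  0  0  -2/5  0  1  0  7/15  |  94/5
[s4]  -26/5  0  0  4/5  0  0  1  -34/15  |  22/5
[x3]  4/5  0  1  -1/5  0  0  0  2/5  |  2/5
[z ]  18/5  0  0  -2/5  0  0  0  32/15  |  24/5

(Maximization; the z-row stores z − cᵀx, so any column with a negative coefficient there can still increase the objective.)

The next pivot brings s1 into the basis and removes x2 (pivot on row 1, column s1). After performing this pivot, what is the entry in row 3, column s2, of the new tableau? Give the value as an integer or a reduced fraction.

Pivot element is row 1, column s1: 1/5.
Normalize row 1: new (row 1, s2) = 0/(1/5) = 0.
row 3 ← row 3 − (-2/5)·(new row 1): 0 − (-2/5)·0 = 0.

0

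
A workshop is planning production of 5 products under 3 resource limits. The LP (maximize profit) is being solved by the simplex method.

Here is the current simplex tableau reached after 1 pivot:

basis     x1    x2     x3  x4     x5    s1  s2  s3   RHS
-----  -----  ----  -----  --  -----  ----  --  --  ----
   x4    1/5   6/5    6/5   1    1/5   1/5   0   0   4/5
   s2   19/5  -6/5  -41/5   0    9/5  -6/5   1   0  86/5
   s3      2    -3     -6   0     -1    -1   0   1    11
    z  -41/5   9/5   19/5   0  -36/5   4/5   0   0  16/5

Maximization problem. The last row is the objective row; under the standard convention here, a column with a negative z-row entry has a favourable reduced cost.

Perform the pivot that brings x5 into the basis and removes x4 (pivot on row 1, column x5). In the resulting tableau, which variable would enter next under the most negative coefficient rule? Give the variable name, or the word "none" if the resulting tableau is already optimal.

Pivot element 1/5. New z-row = old z-row − (-36/5)·(row 1/(1/5)).
Updated z-row coefficients: x1: -1, x2: 45, x3: 47, x4: 36, x5: 0, s1: 8, s2: 0, s3: 0.
The most negative is -1 in column x1, so x1 would enter next.

x1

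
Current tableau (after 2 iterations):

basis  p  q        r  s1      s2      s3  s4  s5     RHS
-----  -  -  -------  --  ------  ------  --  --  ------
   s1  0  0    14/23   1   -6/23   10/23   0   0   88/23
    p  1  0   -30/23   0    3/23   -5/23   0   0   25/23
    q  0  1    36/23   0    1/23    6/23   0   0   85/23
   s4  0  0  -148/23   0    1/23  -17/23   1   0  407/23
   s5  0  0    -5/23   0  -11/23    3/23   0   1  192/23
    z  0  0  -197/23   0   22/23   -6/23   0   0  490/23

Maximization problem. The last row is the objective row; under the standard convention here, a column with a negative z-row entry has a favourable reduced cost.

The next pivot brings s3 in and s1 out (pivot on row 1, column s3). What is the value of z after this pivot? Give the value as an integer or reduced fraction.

118/5

Minimum ratio for s3: (88/23)/(10/23) = 44/5.
z changes by −(z-row coeff of s3)·ratio = −(-6/23)·(44/5) = 264/115.
New z = 490/23 + (264/115) = 118/5.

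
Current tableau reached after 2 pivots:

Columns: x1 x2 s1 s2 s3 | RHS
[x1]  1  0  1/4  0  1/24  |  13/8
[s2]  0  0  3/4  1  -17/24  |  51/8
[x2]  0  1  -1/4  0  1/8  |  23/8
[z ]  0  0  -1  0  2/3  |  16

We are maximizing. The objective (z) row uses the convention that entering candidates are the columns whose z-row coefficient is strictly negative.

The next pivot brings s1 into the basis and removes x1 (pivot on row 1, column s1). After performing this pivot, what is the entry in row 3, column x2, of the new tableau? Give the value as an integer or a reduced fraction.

Pivot element is row 1, column s1: 1/4.
Normalize row 1: new (row 1, x2) = 0/(1/4) = 0.
row 3 ← row 3 − (-1/4)·(new row 1): 1 − (-1/4)·0 = 1.

1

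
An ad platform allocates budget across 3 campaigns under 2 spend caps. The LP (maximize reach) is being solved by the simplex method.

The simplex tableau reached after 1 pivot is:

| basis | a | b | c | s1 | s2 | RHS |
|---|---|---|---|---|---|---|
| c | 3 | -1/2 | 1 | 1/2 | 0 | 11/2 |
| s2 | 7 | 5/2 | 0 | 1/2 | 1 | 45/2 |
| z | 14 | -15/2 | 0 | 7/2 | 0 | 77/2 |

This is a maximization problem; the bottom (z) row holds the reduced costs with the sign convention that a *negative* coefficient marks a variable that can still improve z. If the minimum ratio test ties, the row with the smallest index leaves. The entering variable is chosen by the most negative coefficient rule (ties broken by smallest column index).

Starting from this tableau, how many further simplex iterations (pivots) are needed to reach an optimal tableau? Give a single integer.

1

pivot: b in, s2 out → z = 106
No improving column remains; optimal.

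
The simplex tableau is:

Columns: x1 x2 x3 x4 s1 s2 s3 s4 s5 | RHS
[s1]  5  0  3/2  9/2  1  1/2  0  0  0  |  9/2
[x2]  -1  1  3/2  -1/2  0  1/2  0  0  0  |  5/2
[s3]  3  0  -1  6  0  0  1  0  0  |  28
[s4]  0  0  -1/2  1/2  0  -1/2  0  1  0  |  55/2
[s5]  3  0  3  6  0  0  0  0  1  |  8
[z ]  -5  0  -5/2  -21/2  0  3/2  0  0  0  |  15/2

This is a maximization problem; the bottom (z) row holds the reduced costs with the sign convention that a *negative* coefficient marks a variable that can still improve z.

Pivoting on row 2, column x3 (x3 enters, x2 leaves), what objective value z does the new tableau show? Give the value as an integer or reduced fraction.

Minimum ratio for x3: (5/2)/(3/2) = 5/3.
z changes by −(z-row coeff of x3)·ratio = −(-5/2)·(5/3) = 25/6.
New z = 15/2 + (25/6) = 35/3.

35/3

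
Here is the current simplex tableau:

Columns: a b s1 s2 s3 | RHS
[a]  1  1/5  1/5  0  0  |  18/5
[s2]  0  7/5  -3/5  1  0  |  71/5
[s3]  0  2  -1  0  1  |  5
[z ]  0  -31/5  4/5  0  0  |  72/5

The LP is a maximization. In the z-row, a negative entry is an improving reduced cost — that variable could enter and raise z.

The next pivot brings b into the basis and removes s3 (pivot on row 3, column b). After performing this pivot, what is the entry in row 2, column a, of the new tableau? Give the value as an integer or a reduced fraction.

0

Pivot element is row 3, column b: 2.
Normalize row 3: new (row 3, a) = 0/2 = 0.
row 2 ← row 2 − (7/5)·(new row 3): 0 − (7/5)·0 = 0.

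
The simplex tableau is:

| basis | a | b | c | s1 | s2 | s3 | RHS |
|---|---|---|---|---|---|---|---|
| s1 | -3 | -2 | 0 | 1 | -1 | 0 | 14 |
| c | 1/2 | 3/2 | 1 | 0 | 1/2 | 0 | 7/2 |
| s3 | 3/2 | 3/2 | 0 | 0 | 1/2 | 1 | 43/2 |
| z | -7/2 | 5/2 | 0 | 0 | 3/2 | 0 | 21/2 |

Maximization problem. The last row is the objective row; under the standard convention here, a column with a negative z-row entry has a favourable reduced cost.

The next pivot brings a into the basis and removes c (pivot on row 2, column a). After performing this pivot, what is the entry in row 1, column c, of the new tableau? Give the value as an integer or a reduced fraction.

Pivot element is row 2, column a: 1/2.
Normalize row 2: new (row 2, c) = 1/(1/2) = 2.
row 1 ← row 1 − (-3)·(new row 2): 0 − (-3)·2 = 6.

6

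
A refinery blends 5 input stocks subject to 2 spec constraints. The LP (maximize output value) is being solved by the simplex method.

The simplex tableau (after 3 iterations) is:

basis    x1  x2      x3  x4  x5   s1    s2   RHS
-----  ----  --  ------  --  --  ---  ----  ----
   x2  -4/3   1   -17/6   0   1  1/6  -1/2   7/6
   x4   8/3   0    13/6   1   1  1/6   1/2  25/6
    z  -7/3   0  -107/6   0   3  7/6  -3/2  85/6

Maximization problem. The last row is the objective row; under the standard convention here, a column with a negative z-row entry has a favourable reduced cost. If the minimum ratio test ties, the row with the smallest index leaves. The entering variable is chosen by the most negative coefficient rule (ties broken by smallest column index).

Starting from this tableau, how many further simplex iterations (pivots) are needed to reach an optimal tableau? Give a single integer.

pivot: x3 in, x4 out → z = 630/13
No improving column remains; optimal.

1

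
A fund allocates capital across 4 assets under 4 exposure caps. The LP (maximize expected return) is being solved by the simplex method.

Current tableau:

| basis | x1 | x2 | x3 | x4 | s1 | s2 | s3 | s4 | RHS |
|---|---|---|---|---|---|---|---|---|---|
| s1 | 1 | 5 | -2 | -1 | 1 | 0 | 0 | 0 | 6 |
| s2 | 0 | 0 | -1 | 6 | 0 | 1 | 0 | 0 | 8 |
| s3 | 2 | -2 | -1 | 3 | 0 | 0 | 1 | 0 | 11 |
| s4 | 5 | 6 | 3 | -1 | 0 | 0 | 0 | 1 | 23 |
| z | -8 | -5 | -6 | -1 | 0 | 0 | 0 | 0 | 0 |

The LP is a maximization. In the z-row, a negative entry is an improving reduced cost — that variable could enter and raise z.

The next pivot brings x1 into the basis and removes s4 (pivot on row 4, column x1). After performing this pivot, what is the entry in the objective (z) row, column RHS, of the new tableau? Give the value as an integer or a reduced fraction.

184/5

Pivot element is row 4, column x1: 5.
Normalize row 4: new (row 4, RHS) = 23/5 = 23/5.
z-row ← z-row − (-8)·(new row 4): 0 − (-8)·(23/5) = 184/5.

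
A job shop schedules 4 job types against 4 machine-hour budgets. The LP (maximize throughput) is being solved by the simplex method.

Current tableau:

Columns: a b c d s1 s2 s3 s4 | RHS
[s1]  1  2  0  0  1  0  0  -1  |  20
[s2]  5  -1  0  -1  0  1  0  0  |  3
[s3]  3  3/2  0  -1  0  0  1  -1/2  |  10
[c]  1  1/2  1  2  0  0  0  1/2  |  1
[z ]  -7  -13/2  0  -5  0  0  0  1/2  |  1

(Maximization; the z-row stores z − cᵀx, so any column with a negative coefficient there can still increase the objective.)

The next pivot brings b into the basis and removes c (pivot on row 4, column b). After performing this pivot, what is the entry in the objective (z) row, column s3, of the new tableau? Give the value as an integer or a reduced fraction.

0

Pivot element is row 4, column b: 1/2.
Normalize row 4: new (row 4, s3) = 0/(1/2) = 0.
z-row ← z-row − (-13/2)·(new row 4): 0 − (-13/2)·0 = 0.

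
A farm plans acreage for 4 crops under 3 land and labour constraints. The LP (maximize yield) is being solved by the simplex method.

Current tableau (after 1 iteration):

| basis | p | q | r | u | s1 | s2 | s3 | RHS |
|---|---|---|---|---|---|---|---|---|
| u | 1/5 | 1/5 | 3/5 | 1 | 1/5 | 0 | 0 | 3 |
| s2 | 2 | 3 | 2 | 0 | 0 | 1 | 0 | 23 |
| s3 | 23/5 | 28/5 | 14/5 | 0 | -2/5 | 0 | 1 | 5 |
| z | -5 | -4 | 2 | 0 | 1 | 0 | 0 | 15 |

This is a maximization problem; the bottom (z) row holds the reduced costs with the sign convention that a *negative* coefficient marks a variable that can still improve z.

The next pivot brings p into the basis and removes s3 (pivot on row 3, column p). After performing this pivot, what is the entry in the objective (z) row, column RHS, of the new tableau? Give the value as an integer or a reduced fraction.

470/23

Pivot element is row 3, column p: 23/5.
Normalize row 3: new (row 3, RHS) = 5/(23/5) = 25/23.
z-row ← z-row − (-5)·(new row 3): 15 − (-5)·(25/23) = 470/23.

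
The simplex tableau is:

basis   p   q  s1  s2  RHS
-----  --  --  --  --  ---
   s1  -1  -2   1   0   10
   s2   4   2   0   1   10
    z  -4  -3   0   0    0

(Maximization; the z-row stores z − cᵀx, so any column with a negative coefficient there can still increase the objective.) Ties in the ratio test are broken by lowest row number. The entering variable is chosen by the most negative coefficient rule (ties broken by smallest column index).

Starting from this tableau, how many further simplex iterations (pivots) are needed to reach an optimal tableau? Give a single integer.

pivot: p in, s2 out → z = 10
pivot: q in, p out → z = 15
No improving column remains; optimal.

2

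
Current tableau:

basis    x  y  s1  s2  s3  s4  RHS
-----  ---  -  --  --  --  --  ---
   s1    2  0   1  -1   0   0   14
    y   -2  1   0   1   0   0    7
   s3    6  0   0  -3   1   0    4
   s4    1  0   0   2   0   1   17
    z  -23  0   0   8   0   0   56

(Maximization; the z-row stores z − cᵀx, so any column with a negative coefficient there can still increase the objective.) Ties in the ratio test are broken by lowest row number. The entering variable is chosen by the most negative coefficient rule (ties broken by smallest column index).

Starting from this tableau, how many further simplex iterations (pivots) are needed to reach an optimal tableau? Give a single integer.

pivot: x in, s3 out → z = 214/3
pivot: s2 in, s4 out → z = 471/5
No improving column remains; optimal.

2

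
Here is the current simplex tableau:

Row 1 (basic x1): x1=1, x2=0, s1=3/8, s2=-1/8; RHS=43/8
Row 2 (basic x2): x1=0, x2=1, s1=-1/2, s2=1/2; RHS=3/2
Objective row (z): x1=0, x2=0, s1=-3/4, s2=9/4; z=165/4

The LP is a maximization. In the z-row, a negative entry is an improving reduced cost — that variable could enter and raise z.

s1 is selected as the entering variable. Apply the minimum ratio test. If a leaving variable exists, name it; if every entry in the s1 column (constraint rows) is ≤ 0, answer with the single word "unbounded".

Ratios: row 1 (x1): (43/8)/(3/8) = 43/3; row 2 (x2): entry -1/2 ≤ 0, skip.
Minimum ratio is in the x1 row, so x1 leaves.

x1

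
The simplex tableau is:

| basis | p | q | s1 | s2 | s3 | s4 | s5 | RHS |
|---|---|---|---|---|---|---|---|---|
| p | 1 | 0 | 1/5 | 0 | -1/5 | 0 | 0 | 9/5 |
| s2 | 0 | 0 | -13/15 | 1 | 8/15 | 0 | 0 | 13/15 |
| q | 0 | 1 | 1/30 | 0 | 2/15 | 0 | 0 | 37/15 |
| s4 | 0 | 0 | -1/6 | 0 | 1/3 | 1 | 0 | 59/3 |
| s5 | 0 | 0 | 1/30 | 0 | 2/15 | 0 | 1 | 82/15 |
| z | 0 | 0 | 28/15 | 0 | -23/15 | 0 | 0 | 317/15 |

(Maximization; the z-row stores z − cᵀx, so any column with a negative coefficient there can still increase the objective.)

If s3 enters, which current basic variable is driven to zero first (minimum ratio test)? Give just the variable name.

s2

Ratios: row 1 (p): entry -1/5 ≤ 0, skip; row 2 (s2): (13/15)/(8/15) = 13/8; row 3 (q): (37/15)/(2/15) = 37/2; row 4 (s4): (59/3)/(1/3) = 59; row 5 (s5): (82/15)/(2/15) = 41.
Minimum ratio 13/8 is in the s2 row, so s2 leaves.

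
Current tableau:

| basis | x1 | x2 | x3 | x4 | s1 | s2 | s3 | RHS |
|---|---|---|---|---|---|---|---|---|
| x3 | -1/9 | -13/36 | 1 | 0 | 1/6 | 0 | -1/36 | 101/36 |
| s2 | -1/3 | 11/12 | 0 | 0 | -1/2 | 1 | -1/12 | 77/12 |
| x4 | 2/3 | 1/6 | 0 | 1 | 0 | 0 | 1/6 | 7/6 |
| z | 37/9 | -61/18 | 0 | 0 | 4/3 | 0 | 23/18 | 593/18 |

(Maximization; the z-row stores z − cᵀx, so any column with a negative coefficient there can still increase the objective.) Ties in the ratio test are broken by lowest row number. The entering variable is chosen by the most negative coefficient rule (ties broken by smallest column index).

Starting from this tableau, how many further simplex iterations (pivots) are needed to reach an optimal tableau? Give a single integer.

2

pivot: x2 in, s2 out → z = 170/3
pivot: s1 in, x4 out → z = 170/3
No improving column remains; optimal.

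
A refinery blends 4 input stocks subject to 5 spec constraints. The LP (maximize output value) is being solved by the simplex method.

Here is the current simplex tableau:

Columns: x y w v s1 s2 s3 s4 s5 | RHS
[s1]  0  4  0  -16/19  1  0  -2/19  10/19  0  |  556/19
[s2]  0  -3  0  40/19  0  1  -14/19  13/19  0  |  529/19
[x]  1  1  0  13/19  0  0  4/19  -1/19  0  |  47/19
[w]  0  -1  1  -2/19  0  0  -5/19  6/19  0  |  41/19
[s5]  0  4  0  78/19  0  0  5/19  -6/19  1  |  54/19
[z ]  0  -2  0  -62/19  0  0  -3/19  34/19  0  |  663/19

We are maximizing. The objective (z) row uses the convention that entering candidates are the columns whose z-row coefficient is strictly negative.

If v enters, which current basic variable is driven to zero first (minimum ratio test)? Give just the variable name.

Ratios: row 1 (s1): entry -16/19 ≤ 0, skip; row 2 (s2): (529/19)/(40/19) = 529/40; row 3 (x): (47/19)/(13/19) = 47/13; row 4 (w): entry -2/19 ≤ 0, skip; row 5 (s5): (54/19)/(78/19) = 9/13.
Minimum ratio 9/13 is in the s5 row, so s5 leaves.

s5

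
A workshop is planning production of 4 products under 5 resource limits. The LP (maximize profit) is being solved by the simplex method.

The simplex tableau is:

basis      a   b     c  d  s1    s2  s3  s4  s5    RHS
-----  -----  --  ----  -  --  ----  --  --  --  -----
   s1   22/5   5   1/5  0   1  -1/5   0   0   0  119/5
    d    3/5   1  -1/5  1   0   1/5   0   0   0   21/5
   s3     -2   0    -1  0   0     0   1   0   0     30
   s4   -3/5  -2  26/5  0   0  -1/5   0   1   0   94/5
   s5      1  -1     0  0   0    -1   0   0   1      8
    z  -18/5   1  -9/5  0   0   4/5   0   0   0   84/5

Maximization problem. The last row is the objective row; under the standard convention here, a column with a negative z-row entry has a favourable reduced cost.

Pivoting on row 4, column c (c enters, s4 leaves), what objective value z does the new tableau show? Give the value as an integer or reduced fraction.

303/13

Minimum ratio for c: (94/5)/(26/5) = 47/13.
z changes by −(z-row coeff of c)·ratio = −(-9/5)·(47/13) = 423/65.
New z = 84/5 + (423/65) = 303/13.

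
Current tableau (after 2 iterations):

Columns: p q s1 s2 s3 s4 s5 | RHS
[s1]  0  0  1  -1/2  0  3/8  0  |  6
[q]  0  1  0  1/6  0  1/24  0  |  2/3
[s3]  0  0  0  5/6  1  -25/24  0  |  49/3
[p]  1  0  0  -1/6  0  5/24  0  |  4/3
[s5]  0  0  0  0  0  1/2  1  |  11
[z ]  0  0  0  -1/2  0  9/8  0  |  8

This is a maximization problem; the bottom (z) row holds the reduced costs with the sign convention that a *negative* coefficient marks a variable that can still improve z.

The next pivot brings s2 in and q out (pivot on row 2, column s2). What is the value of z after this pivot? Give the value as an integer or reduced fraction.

Minimum ratio for s2: (2/3)/(1/6) = 4.
z changes by −(z-row coeff of s2)·ratio = −(-1/2)·4 = 2.
New z = 8 + 2 = 10.

10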